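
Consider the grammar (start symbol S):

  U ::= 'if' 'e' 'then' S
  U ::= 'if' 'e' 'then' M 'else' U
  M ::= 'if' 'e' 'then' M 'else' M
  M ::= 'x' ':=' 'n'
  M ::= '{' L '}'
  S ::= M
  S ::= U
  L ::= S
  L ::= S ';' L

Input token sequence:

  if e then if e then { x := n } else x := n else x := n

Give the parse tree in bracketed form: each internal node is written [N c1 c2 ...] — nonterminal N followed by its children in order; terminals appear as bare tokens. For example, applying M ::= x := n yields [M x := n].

S
M
if e then M else M
if e then if e then M else M else M
if e then if e then { L } else M else M
if e then if e then { S } else M else M
if e then if e then { M } else M else M
if e then if e then { x := n } else M else M
if e then if e then { x := n } else x := n else M
if e then if e then { x := n } else x := n else x := n

[S [M if e then [M if e then [M { [L [S [M x := n]]] }] else [M x := n]] else [M x := n]]]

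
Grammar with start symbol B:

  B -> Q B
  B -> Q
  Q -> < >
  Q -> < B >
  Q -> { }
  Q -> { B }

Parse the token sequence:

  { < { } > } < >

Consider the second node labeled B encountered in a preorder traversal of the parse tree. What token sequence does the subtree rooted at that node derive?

[B [Q { [B [Q < [B [Q { }]] >]] }] [B [Q < >]]]

< { } >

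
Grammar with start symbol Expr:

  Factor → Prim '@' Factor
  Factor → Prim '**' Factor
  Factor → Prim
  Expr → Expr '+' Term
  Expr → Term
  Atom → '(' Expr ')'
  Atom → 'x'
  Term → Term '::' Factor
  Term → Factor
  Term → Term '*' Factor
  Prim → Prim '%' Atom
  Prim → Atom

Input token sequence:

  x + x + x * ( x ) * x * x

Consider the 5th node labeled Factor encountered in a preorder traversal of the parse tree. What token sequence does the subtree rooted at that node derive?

[Expr [Expr [Expr [Term [Factor [Prim [Atom x]]]]] + [Term [Factor [Prim [Atom x]]]]] + [Term [Term [Term [Term [Factor [Prim [Atom x]]]] * [Factor [Prim [Atom ( [Expr [Term [Factor [Prim [Atom x]]]]] )]]]] * [Factor [Prim [Atom x]]]] * [Factor [Prim [Atom x]]]]]

x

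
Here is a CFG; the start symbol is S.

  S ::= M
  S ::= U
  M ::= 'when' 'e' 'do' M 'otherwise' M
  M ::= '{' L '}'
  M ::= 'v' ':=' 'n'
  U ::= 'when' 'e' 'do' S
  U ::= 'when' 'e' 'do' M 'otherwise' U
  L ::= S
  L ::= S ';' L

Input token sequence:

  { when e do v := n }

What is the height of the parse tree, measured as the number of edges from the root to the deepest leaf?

7

[S [M { [L [S [U when e do [S [M v := n]]]]] }]]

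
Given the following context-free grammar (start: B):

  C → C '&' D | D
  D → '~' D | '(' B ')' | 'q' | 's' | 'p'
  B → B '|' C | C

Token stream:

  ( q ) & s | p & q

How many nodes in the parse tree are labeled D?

5

[B [B [C [C [D ( [B [C [D q]]] )]] & [D s]]] | [C [C [D p]] & [D q]]]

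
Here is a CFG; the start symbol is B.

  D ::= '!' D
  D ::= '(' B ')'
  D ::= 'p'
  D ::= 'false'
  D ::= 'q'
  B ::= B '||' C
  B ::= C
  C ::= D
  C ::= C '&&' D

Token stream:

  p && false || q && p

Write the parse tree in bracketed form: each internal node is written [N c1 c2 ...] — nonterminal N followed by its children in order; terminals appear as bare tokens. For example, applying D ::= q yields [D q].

[B [B [C [C [D p]] && [D false]]] || [C [C [D q]] && [D p]]]

B
B || C
C || C
C && D || C
D && D || C
p && D || C
p && false || C
p && false || C && D
p && false || D && D
p && false || q && D
p && false || q && p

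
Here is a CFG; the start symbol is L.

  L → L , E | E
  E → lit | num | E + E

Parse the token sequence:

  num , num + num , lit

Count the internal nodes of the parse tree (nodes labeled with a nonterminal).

8

[L [L [L [E num]] , [E [E num] + [E num]]] , [E lit]]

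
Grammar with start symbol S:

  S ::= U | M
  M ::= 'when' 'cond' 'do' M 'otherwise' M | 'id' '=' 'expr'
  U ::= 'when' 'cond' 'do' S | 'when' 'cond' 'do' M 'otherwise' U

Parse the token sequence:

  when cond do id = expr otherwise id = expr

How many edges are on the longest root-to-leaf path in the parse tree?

[S [M when cond do [M id = expr] otherwise [M id = expr]]]

3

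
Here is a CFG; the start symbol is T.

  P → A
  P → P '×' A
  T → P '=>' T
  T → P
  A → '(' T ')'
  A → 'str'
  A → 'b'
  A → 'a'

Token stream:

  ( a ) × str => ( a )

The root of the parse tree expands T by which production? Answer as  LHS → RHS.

T → P '=>' T

[T [P [P [A ( [T [P [A a]]] )]] × [A str]] => [T [P [A ( [T [P [A a]]] )]]]]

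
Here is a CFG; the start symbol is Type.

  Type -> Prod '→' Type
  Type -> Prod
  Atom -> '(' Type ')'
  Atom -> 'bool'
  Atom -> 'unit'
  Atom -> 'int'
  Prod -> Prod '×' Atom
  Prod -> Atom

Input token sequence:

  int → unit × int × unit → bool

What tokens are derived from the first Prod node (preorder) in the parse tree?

[Type [Prod [Atom int]] → [Type [Prod [Prod [Prod [Atom unit]] × [Atom int]] × [Atom unit]] → [Type [Prod [Atom bool]]]]]

int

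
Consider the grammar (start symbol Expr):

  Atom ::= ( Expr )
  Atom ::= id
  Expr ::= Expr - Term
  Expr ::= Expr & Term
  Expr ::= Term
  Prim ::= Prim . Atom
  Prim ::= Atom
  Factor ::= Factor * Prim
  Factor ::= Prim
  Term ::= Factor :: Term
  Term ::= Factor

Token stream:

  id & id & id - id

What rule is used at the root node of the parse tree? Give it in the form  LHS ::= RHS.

[Expr [Expr [Expr [Expr [Term [Factor [Prim [Atom id]]]]] & [Term [Factor [Prim [Atom id]]]]] & [Term [Factor [Prim [Atom id]]]]] - [Term [Factor [Prim [Atom id]]]]]

Expr ::= Expr - Term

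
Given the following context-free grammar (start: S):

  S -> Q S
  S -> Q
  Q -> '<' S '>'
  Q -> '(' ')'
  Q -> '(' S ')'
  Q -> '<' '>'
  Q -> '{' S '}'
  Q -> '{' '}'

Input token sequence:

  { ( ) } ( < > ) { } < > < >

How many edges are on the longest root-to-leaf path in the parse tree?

6

[S [Q { [S [Q ( )]] }] [S [Q ( [S [Q < >]] )] [S [Q { }] [S [Q < >] [S [Q < >]]]]]]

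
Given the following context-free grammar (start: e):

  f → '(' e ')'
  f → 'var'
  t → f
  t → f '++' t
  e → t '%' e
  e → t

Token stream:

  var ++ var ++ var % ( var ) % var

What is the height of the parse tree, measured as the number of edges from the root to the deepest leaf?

[e [t [f var] ++ [t [f var] ++ [t [f var]]]] % [e [t [f ( [e [t [f var]]] )]] % [e [t [f var]]]]]

7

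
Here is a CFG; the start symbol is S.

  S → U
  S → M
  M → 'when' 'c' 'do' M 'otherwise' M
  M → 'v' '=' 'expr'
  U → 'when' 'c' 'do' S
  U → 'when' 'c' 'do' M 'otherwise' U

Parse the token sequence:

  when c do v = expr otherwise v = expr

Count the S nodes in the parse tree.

1

[S [M when c do [M v = expr] otherwise [M v = expr]]]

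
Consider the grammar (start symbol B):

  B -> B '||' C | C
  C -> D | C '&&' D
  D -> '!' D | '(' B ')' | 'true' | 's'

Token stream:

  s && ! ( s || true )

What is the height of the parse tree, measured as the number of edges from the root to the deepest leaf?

8

[B [C [C [D s]] && [D ! [D ( [B [B [C [D s]]] || [C [D true]]] )]]]]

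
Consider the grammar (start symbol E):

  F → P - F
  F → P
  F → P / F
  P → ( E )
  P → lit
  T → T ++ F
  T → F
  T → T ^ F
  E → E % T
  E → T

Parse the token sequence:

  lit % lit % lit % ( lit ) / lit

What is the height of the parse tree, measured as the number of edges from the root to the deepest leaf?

[E [E [E [E [T [F [P lit]]]] % [T [F [P lit]]]] % [T [F [P lit]]]] % [T [F [P ( [E [T [F [P lit]]]] )] / [F [P lit]]]]]

8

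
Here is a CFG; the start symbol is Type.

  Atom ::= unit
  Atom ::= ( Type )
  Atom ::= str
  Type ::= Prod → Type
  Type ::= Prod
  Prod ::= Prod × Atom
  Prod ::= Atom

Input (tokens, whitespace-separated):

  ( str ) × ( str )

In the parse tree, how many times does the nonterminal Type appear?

3

[Type [Prod [Prod [Atom ( [Type [Prod [Atom str]]] )]] × [Atom ( [Type [Prod [Atom str]]] )]]]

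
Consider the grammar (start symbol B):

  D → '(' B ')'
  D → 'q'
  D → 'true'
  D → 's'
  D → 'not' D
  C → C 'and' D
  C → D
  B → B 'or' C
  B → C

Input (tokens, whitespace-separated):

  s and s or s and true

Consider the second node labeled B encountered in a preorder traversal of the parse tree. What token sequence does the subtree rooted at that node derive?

s and s

[B [B [C [C [D s]] and [D s]]] or [C [C [D s]] and [D true]]]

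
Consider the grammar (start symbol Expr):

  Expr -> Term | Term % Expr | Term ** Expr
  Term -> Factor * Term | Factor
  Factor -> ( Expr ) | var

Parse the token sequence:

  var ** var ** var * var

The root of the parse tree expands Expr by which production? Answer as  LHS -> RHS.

Expr -> Term ** Expr

[Expr [Term [Factor var]] ** [Expr [Term [Factor var]] ** [Expr [Term [Factor var] * [Term [Factor var]]]]]]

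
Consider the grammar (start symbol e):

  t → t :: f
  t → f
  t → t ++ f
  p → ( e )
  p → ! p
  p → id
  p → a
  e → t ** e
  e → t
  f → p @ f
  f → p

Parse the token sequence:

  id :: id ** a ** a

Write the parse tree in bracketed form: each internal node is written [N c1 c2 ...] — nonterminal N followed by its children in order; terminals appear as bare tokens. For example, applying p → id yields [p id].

[e [t [t [f [p id]]] :: [f [p id]]] ** [e [t [f [p a]]] ** [e [t [f [p a]]]]]]

e
t ** e
t :: f ** e
f :: f ** e
p :: f ** e
id :: f ** e
id :: p ** e
id :: id ** e
id :: id ** t ** e
id :: id ** f ** e
id :: id ** p ** e
id :: id ** a ** e
id :: id ** a ** t
id :: id ** a ** f
id :: id ** a ** p
id :: id ** a ** a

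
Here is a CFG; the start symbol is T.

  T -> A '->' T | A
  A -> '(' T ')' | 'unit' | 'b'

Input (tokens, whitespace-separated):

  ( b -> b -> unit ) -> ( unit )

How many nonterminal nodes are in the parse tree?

[T [A ( [T [A b] -> [T [A b] -> [T [A unit]]]] )] -> [T [A ( [T [A unit]] )]]]

12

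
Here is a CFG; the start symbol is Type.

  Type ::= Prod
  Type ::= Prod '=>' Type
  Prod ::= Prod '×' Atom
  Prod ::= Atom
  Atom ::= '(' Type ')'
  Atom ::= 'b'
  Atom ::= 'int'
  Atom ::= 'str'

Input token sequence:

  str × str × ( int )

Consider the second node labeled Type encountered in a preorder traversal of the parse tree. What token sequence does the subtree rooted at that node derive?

[Type [Prod [Prod [Prod [Atom str]] × [Atom str]] × [Atom ( [Type [Prod [Atom int]]] )]]]

int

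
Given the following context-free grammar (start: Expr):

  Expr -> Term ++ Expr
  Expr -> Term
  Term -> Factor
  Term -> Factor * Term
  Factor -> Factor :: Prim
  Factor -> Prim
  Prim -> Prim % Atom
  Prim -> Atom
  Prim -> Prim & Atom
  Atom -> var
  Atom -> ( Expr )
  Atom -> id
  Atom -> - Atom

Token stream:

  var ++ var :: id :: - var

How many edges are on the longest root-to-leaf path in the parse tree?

[Expr [Term [Factor [Prim [Atom var]]]] ++ [Expr [Term [Factor [Factor [Factor [Prim [Atom var]]] :: [Prim [Atom id]]] :: [Prim [Atom - [Atom var]]]]]]]

8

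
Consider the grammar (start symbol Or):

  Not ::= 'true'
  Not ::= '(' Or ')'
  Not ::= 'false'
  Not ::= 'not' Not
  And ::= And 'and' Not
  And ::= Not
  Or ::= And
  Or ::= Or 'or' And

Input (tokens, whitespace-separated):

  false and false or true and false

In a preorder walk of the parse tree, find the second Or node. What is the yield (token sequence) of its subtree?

[Or [Or [And [And [Not false]] and [Not false]]] or [And [And [Not true]] and [Not false]]]

false and false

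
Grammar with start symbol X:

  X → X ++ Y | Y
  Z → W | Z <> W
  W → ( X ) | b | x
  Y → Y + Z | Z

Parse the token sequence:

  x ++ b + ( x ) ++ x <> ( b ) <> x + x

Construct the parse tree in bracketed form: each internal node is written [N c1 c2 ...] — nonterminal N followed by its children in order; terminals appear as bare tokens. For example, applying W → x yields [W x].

[X [X [X [Y [Z [W x]]]] ++ [Y [Y [Z [W b]]] + [Z [W ( [X [Y [Z [W x]]]] )]]]] ++ [Y [Y [Z [Z [Z [W x]] <> [W ( [X [Y [Z [W b]]]] )]] <> [W x]]] + [Z [W x]]]]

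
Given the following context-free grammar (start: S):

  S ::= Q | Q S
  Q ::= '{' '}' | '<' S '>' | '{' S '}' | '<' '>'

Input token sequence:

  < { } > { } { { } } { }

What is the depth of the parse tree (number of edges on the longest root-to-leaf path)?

6

[S [Q < [S [Q { }]] >] [S [Q { }] [S [Q { [S [Q { }]] }] [S [Q { }]]]]]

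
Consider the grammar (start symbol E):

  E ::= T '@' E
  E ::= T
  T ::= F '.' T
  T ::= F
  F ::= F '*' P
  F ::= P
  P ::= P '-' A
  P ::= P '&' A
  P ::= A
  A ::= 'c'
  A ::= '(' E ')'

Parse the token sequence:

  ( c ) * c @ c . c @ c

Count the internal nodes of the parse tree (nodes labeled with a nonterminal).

[E [T [F [F [P [A ( [E [T [F [P [A c]]]]] )]]] * [P [A c]]]] @ [E [T [F [P [A c]]] . [T [F [P [A c]]]]] @ [E [T [F [P [A c]]]]]]]

27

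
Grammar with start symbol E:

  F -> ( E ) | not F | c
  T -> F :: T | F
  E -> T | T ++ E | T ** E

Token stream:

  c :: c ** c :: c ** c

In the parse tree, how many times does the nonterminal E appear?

3

[E [T [F c] :: [T [F c]]] ** [E [T [F c] :: [T [F c]]] ** [E [T [F c]]]]]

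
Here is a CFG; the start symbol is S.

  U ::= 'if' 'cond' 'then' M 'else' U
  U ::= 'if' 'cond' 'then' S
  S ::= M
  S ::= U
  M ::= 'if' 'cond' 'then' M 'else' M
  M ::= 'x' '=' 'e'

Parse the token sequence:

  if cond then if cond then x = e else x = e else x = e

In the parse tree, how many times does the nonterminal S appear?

1

[S [M if cond then [M if cond then [M x = e] else [M x = e]] else [M x = e]]]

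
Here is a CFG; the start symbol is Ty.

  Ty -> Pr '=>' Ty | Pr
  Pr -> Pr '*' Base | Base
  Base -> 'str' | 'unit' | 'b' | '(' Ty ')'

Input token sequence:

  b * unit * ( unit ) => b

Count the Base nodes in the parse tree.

[Ty [Pr [Pr [Pr [Base b]] * [Base unit]] * [Base ( [Ty [Pr [Base unit]]] )]] => [Ty [Pr [Base b]]]]

5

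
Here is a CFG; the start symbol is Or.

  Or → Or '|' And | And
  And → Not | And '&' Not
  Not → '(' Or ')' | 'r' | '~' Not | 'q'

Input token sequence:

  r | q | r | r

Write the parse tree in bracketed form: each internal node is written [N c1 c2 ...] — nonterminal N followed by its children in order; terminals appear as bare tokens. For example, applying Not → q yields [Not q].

[Or [Or [Or [Or [And [Not r]]] | [And [Not q]]] | [And [Not r]]] | [And [Not r]]]

Or
Or | And
Or | And | And
Or | And | And | And
And | And | And | And
Not | And | And | And
r | And | And | And
r | Not | And | And
r | q | And | And
r | q | Not | And
r | q | r | And
r | q | r | Not
r | q | r | r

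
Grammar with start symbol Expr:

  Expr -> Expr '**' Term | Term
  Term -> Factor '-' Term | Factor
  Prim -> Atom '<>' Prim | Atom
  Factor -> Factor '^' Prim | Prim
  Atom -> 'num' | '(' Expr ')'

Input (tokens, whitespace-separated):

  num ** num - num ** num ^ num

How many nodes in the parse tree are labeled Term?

[Expr [Expr [Expr [Term [Factor [Prim [Atom num]]]]] ** [Term [Factor [Prim [Atom num]]] - [Term [Factor [Prim [Atom num]]]]]] ** [Term [Factor [Factor [Prim [Atom num]]] ^ [Prim [Atom num]]]]]

4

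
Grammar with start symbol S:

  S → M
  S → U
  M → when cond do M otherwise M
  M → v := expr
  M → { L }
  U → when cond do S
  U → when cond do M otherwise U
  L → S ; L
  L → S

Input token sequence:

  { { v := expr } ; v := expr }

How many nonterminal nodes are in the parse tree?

[S [M { [L [S [M { [L [S [M v := expr]]] }]] ; [L [S [M v := expr]]]] }]]

11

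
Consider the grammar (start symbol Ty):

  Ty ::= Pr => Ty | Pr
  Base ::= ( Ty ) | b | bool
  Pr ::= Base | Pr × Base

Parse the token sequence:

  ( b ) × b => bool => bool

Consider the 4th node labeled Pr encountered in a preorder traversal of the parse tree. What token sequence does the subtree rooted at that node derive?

bool

[Ty [Pr [Pr [Base ( [Ty [Pr [Base b]]] )]] × [Base b]] => [Ty [Pr [Base bool]] => [Ty [Pr [Base bool]]]]]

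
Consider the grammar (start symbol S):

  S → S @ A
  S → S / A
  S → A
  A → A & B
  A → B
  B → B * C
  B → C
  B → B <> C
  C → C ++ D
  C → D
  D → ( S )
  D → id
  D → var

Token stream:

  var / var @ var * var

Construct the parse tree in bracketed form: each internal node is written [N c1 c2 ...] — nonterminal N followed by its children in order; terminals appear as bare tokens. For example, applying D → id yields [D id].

[S [S [S [A [B [C [D var]]]]] / [A [B [C [D var]]]]] @ [A [B [B [C [D var]]] * [C [D var]]]]]

S
S @ A
S / A @ A
A / A @ A
B / A @ A
C / A @ A
D / A @ A
var / A @ A
var / B @ A
var / C @ A
var / D @ A
var / var @ A
var / var @ B
var / var @ B * C
var / var @ C * C
var / var @ D * C
var / var @ var * C
var / var @ var * D
var / var @ var * var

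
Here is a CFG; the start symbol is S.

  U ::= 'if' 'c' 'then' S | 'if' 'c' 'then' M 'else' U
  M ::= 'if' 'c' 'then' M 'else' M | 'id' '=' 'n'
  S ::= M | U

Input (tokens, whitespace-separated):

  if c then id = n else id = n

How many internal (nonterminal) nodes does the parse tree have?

4

[S [M if c then [M id = n] else [M id = n]]]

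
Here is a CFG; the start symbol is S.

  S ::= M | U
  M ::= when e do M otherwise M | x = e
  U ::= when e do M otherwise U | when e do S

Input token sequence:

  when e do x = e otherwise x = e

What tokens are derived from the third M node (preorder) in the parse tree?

x = e

[S [M when e do [M x = e] otherwise [M x = e]]]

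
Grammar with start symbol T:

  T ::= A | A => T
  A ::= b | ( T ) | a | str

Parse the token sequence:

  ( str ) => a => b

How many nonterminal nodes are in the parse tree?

[T [A ( [T [A str]] )] => [T [A a] => [T [A b]]]]

8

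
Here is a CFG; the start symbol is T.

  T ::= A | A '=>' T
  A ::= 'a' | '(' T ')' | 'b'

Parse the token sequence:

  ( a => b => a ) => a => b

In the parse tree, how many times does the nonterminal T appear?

6

[T [A ( [T [A a] => [T [A b] => [T [A a]]]] )] => [T [A a] => [T [A b]]]]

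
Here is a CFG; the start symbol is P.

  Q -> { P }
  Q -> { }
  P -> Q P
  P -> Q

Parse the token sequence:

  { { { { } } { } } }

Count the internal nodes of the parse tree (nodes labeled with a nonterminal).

[P [Q { [P [Q { [P [Q { [P [Q { }]] }] [P [Q { }]]] }]] }]]

10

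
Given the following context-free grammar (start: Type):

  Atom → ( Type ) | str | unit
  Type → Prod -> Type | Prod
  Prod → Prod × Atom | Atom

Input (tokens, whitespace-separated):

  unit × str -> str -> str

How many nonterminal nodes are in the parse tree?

[Type [Prod [Prod [Atom unit]] × [Atom str]] -> [Type [Prod [Atom str]] -> [Type [Prod [Atom str]]]]]

11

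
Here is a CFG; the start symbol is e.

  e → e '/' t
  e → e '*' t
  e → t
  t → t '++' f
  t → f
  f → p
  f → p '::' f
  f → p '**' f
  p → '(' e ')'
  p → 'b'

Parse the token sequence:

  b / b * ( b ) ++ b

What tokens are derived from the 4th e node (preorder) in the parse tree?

[e [e [e [t [f [p b]]]] / [t [f [p b]]]] * [t [t [f [p ( [e [t [f [p b]]]] )]]] ++ [f [p b]]]]

b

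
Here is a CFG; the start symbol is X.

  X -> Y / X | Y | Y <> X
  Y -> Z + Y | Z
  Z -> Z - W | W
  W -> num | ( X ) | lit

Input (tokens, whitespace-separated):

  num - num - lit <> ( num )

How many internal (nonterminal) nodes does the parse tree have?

[X [Y [Z [Z [Z [W num]] - [W num]] - [W lit]]] <> [X [Y [Z [W ( [X [Y [Z [W num]]]] )]]]]]

16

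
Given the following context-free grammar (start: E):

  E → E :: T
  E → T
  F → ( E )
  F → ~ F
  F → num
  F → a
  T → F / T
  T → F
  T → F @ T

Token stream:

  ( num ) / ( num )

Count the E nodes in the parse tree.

3

[E [T [F ( [E [T [F num]]] )] / [T [F ( [E [T [F num]]] )]]]]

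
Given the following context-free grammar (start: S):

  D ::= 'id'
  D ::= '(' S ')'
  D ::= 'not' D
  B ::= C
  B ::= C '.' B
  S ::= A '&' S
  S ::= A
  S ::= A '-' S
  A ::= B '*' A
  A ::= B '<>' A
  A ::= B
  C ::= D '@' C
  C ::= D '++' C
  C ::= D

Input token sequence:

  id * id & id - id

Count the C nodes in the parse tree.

4

[S [A [B [C [D id]]] * [A [B [C [D id]]]]] & [S [A [B [C [D id]]]] - [S [A [B [C [D id]]]]]]]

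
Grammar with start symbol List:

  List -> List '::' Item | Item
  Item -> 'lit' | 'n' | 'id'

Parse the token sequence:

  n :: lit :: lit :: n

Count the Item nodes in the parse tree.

4

[List [List [List [List [Item n]] :: [Item lit]] :: [Item lit]] :: [Item n]]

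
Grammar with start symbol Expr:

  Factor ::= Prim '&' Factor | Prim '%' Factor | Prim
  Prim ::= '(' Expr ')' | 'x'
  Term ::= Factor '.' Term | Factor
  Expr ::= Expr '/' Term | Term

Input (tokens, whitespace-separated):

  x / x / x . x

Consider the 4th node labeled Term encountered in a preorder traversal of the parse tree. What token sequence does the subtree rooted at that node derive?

[Expr [Expr [Expr [Term [Factor [Prim x]]]] / [Term [Factor [Prim x]]]] / [Term [Factor [Prim x]] . [Term [Factor [Prim x]]]]]

x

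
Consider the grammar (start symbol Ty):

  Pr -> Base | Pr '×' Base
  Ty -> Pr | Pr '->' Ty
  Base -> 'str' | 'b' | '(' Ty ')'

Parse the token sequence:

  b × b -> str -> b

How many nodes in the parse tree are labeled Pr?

[Ty [Pr [Pr [Base b]] × [Base b]] -> [Ty [Pr [Base str]] -> [Ty [Pr [Base b]]]]]

4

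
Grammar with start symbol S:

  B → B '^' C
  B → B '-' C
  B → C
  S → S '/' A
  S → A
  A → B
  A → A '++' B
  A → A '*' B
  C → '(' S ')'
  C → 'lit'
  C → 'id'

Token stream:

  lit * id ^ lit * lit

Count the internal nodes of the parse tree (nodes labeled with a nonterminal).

[S [A [A [A [B [C lit]]] * [B [B [C id]] ^ [C lit]]] * [B [C lit]]]]

12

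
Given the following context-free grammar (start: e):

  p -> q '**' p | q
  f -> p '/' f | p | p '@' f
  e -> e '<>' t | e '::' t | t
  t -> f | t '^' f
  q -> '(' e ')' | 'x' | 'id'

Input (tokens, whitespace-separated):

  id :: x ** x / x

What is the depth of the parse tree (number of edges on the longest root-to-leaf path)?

6

[e [e [t [f [p [q id]]]]] :: [t [f [p [q x] ** [p [q x]]] / [f [p [q x]]]]]]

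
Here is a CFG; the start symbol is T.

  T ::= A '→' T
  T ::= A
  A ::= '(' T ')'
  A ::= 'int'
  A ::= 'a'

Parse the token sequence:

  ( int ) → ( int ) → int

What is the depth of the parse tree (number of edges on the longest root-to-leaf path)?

[T [A ( [T [A int]] )] → [T [A ( [T [A int]] )] → [T [A int]]]]

5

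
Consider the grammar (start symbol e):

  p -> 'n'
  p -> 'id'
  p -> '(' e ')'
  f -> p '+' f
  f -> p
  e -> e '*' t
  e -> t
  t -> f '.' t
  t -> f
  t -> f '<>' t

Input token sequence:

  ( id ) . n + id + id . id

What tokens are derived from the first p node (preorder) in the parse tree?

( id )

[e [t [f [p ( [e [t [f [p id]]]] )]] . [t [f [p n] + [f [p id] + [f [p id]]]] . [t [f [p id]]]]]]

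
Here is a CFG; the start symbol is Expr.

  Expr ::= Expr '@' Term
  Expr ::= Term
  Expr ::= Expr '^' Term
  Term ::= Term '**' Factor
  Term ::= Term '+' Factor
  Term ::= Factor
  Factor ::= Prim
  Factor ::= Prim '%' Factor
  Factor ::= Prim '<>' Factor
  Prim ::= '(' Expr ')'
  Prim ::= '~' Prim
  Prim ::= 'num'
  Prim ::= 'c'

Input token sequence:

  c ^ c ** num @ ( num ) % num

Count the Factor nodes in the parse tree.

6

[Expr [Expr [Expr [Term [Factor [Prim c]]]] ^ [Term [Term [Factor [Prim c]]] ** [Factor [Prim num]]]] @ [Term [Factor [Prim ( [Expr [Term [Factor [Prim num]]]] )] % [Factor [Prim num]]]]]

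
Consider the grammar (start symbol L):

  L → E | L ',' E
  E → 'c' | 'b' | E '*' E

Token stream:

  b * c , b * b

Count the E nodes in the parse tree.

[L [L [E [E b] * [E c]]] , [E [E b] * [E b]]]

6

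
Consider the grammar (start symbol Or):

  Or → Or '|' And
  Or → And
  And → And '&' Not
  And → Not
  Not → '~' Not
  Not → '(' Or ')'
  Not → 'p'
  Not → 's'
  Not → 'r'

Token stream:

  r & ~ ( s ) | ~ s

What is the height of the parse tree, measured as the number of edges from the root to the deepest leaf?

8

[Or [Or [And [And [Not r]] & [Not ~ [Not ( [Or [And [Not s]]] )]]]] | [And [Not ~ [Not s]]]]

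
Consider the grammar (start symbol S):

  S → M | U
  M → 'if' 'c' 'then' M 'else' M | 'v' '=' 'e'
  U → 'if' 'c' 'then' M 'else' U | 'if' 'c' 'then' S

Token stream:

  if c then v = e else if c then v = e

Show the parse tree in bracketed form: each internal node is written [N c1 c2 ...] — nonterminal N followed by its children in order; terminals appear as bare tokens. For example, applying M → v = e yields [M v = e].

[S [U if c then [M v = e] else [U if c then [S [M v = e]]]]]

S
U
if c then M else U
if c then v = e else U
if c then v = e else if c then S
if c then v = e else if c then M
if c then v = e else if c then v = e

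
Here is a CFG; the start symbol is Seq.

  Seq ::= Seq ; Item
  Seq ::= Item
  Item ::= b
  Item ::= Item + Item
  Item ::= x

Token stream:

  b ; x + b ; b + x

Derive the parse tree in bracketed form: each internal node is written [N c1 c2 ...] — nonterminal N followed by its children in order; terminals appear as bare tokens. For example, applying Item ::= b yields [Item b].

[Seq [Seq [Seq [Item b]] ; [Item [Item x] + [Item b]]] ; [Item [Item b] + [Item x]]]

Seq
Seq ; Item
Seq ; Item ; Item
Item ; Item ; Item
b ; Item ; Item
b ; Item + Item ; Item
b ; x + Item ; Item
b ; x + b ; Item
b ; x + b ; Item + Item
b ; x + b ; b + Item
b ; x + b ; b + x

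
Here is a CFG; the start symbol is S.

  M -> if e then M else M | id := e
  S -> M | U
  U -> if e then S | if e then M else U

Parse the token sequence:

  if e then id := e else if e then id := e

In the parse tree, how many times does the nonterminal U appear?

2

[S [U if e then [M id := e] else [U if e then [S [M id := e]]]]]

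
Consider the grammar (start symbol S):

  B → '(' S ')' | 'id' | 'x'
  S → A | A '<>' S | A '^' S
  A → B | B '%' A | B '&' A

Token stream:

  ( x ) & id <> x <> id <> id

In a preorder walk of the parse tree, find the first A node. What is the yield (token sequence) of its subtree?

( x ) & id

[S [A [B ( [S [A [B x]]] )] & [A [B id]]] <> [S [A [B x]] <> [S [A [B id]] <> [S [A [B id]]]]]]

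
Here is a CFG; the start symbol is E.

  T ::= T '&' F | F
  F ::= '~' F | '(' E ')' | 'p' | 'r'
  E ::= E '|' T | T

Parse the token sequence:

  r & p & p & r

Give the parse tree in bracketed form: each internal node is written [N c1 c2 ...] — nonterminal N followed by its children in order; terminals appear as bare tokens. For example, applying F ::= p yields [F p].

[E [T [T [T [T [F r]] & [F p]] & [F p]] & [F r]]]

E
T
T & F
T & F & F
T & F & F & F
F & F & F & F
r & F & F & F
r & p & F & F
r & p & p & F
r & p & p & r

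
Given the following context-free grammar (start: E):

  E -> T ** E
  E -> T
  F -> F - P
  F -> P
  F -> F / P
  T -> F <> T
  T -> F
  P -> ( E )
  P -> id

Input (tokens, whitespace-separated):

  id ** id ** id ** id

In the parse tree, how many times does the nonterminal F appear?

4

[E [T [F [P id]]] ** [E [T [F [P id]]] ** [E [T [F [P id]]] ** [E [T [F [P id]]]]]]]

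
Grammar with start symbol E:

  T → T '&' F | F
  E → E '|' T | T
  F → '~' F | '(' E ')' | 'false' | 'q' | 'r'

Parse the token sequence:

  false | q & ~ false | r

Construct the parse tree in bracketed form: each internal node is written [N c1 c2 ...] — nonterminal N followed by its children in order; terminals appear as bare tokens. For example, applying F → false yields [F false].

[E [E [E [T [F false]]] | [T [T [F q]] & [F ~ [F false]]]] | [T [F r]]]

E
E | T
E | T | T
T | T | T
F | T | T
false | T | T
false | T & F | T
false | F & F | T
false | q & F | T
false | q & ~ F | T
false | q & ~ false | T
false | q & ~ false | F
false | q & ~ false | r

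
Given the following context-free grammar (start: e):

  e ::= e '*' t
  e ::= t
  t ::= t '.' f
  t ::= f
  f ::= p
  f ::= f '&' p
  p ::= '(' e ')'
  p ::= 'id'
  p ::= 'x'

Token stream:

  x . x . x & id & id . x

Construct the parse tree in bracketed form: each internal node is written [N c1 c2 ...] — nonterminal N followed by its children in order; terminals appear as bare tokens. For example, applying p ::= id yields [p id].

e
t
t . f
t . f . f
t . f . f . f
f . f . f . f
p . f . f . f
x . f . f . f
x . p . f . f
x . x . f . f
x . x . f & p . f
x . x . f & p & p . f
x . x . p & p & p . f
x . x . x & p & p . f
x . x . x & id & p . f
x . x . x & id & id . f
x . x . x & id & id . p
x . x . x & id & id . x

[e [t [t [t [t [f [p x]]] . [f [p x]]] . [f [f [f [p x]] & [p id]] & [p id]]] . [f [p x]]]]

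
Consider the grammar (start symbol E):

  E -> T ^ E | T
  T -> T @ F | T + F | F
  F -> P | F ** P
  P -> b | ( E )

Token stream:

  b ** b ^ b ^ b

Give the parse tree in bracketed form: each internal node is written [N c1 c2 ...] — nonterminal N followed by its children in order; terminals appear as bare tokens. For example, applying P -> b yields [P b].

E
T ^ E
F ^ E
F ** P ^ E
P ** P ^ E
b ** P ^ E
b ** b ^ E
b ** b ^ T ^ E
b ** b ^ F ^ E
b ** b ^ P ^ E
b ** b ^ b ^ E
b ** b ^ b ^ T
b ** b ^ b ^ F
b ** b ^ b ^ P
b ** b ^ b ^ b

[E [T [F [F [P b]] ** [P b]]] ^ [E [T [F [P b]]] ^ [E [T [F [P b]]]]]]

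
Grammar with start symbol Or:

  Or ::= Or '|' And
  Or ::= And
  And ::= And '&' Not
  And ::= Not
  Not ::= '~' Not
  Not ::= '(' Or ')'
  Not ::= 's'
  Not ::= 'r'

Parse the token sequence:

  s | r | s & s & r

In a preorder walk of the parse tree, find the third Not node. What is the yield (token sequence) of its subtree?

s

[Or [Or [Or [And [Not s]]] | [And [Not r]]] | [And [And [And [Not s]] & [Not s]] & [Not r]]]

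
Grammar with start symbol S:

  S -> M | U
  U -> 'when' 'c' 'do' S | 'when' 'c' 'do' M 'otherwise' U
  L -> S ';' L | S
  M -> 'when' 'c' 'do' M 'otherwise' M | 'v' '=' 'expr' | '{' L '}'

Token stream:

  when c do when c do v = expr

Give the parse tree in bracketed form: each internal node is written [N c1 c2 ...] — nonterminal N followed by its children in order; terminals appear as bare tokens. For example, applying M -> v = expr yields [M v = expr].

S
U
when c do S
when c do U
when c do when c do S
when c do when c do M
when c do when c do v = expr

[S [U when c do [S [U when c do [S [M v = expr]]]]]]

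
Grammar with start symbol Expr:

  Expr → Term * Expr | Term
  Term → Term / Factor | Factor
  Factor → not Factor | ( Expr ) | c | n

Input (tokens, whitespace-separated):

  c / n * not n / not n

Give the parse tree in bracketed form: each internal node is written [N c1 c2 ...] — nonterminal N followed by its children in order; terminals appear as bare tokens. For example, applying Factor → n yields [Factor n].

Expr
Term * Expr
Term / Factor * Expr
Factor / Factor * Expr
c / Factor * Expr
c / n * Expr
c / n * Term
c / n * Term / Factor
c / n * Factor / Factor
c / n * not Factor / Factor
c / n * not n / Factor
c / n * not n / not Factor
c / n * not n / not n

[Expr [Term [Term [Factor c]] / [Factor n]] * [Expr [Term [Term [Factor not [Factor n]]] / [Factor not [Factor n]]]]]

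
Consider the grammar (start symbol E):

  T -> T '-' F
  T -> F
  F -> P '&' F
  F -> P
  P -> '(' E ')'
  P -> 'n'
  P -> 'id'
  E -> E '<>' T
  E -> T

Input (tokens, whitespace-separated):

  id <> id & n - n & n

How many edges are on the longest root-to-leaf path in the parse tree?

[E [E [T [F [P id]]]] <> [T [T [F [P id] & [F [P n]]]] - [F [P n] & [F [P n]]]]]

6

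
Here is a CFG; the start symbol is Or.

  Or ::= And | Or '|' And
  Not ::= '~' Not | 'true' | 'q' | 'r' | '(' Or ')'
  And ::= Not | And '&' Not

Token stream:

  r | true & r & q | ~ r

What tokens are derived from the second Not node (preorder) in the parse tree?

true

[Or [Or [Or [And [Not r]]] | [And [And [And [Not true]] & [Not r]] & [Not q]]] | [And [Not ~ [Not r]]]]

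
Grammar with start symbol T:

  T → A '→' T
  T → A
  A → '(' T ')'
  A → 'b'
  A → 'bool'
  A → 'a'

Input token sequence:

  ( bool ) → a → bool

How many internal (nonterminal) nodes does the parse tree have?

8

[T [A ( [T [A bool]] )] → [T [A a] → [T [A bool]]]]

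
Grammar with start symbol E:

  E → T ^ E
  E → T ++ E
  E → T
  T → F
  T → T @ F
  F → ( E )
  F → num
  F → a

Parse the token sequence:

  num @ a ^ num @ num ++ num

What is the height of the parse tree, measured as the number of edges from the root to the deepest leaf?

[E [T [T [F num]] @ [F a]] ^ [E [T [T [F num]] @ [F num]] ++ [E [T [F num]]]]]

5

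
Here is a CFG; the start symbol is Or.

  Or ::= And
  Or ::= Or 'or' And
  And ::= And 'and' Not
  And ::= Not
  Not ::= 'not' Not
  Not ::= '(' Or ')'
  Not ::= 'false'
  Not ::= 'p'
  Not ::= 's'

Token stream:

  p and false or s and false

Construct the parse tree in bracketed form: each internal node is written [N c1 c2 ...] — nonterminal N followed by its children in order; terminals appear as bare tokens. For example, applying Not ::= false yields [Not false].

Or
Or or And
And or And
And and Not or And
Not and Not or And
p and Not or And
p and false or And
p and false or And and Not
p and false or Not and Not
p and false or s and Not
p and false or s and false

[Or [Or [And [And [Not p]] and [Not false]]] or [And [And [Not s]] and [Not false]]]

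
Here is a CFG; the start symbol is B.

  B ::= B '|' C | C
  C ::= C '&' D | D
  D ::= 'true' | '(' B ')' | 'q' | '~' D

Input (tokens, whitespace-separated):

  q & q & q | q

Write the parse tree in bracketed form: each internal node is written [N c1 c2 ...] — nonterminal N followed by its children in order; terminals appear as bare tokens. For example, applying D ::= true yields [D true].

[B [B [C [C [C [D q]] & [D q]] & [D q]]] | [C [D q]]]

B
B | C
C | C
C & D | C
C & D & D | C
D & D & D | C
q & D & D | C
q & q & D | C
q & q & q | C
q & q & q | D
q & q & q | q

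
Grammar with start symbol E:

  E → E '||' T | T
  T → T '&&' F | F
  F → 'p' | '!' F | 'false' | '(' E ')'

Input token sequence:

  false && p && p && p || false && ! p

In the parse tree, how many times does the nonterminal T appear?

[E [E [T [T [T [T [F false]] && [F p]] && [F p]] && [F p]]] || [T [T [F false]] && [F ! [F p]]]]

6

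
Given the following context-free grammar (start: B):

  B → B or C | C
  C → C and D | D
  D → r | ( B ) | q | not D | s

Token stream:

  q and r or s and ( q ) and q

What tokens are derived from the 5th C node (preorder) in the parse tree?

s

[B [B [C [C [D q]] and [D r]]] or [C [C [C [D s]] and [D ( [B [C [D q]]] )]] and [D q]]]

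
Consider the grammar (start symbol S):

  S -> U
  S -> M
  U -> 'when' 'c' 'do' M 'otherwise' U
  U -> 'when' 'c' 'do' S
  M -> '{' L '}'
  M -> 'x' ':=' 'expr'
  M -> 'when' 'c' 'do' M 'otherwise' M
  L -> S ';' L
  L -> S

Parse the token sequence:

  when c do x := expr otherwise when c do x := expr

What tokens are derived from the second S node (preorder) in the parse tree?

x := expr

[S [U when c do [M x := expr] otherwise [U when c do [S [M x := expr]]]]]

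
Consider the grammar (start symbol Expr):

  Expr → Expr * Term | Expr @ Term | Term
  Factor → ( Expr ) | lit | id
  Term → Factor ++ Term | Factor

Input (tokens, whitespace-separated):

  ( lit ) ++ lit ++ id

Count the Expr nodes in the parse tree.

2

[Expr [Term [Factor ( [Expr [Term [Factor lit]]] )] ++ [Term [Factor lit] ++ [Term [Factor id]]]]]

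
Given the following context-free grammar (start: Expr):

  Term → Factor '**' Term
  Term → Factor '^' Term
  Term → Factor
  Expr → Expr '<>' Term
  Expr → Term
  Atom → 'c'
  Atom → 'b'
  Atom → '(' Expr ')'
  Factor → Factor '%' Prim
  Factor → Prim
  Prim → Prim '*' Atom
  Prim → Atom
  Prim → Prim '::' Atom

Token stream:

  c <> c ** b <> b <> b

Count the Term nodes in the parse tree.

5

[Expr [Expr [Expr [Expr [Term [Factor [Prim [Atom c]]]]] <> [Term [Factor [Prim [Atom c]]] ** [Term [Factor [Prim [Atom b]]]]]] <> [Term [Factor [Prim [Atom b]]]]] <> [Term [Factor [Prim [Atom b]]]]]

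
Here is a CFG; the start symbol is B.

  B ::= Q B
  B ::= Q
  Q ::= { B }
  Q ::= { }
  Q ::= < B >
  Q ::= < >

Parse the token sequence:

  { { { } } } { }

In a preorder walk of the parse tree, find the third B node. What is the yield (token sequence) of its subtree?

{ }

[B [Q { [B [Q { [B [Q { }]] }]] }] [B [Q { }]]]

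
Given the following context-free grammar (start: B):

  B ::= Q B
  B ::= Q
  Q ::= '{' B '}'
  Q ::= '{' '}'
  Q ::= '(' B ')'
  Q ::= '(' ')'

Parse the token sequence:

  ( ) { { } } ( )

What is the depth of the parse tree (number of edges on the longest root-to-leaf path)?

5

[B [Q ( )] [B [Q { [B [Q { }]] }] [B [Q ( )]]]]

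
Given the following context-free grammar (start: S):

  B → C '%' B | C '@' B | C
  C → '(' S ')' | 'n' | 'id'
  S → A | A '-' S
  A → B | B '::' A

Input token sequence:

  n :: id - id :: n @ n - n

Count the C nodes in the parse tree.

[S [A [B [C n]] :: [A [B [C id]]]] - [S [A [B [C id]] :: [A [B [C n] @ [B [C n]]]]] - [S [A [B [C n]]]]]]

6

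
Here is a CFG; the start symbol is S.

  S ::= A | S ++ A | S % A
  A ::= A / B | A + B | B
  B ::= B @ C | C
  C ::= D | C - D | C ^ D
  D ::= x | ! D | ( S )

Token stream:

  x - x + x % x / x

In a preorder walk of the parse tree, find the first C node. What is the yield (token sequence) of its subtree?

[S [S [A [A [B [C [C [D x]] - [D x]]]] + [B [C [D x]]]]] % [A [A [B [C [D x]]]] / [B [C [D x]]]]]

x - x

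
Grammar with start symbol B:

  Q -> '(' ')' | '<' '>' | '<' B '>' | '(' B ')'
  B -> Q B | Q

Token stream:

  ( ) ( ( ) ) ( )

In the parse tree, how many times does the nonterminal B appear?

4

[B [Q ( )] [B [Q ( [B [Q ( )]] )] [B [Q ( )]]]]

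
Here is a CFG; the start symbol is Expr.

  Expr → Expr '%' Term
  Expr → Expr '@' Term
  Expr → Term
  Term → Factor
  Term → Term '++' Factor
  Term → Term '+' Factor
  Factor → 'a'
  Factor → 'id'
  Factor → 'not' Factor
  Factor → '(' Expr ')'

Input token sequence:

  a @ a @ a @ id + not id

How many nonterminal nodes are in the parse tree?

[Expr [Expr [Expr [Expr [Term [Factor a]]] @ [Term [Factor a]]] @ [Term [Factor a]]] @ [Term [Term [Factor id]] + [Factor not [Factor id]]]]

15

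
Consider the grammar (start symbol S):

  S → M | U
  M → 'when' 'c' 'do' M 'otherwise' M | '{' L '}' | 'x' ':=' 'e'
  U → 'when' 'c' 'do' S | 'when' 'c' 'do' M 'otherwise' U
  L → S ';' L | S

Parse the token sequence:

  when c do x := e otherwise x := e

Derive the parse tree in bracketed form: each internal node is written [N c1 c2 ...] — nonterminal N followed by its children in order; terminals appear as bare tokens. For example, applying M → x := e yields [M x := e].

[S [M when c do [M x := e] otherwise [M x := e]]]

S
M
when c do M otherwise M
when c do x := e otherwise M
when c do x := e otherwise x := e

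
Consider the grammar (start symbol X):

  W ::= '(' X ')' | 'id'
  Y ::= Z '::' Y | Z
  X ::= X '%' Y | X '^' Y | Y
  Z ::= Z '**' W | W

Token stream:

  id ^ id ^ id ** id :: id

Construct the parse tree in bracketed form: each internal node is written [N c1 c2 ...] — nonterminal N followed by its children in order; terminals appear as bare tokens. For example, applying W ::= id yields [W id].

[X [X [X [Y [Z [W id]]]] ^ [Y [Z [W id]]]] ^ [Y [Z [Z [W id]] ** [W id]] :: [Y [Z [W id]]]]]

X
X ^ Y
X ^ Y ^ Y
Y ^ Y ^ Y
Z ^ Y ^ Y
W ^ Y ^ Y
id ^ Y ^ Y
id ^ Z ^ Y
id ^ W ^ Y
id ^ id ^ Y
id ^ id ^ Z :: Y
id ^ id ^ Z ** W :: Y
id ^ id ^ W ** W :: Y
id ^ id ^ id ** W :: Y
id ^ id ^ id ** id :: Y
id ^ id ^ id ** id :: Z
id ^ id ^ id ** id :: W
id ^ id ^ id ** id :: id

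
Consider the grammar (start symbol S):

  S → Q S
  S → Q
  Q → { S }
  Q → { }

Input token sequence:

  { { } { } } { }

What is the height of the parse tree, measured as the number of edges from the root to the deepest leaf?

[S [Q { [S [Q { }] [S [Q { }]]] }] [S [Q { }]]]

5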